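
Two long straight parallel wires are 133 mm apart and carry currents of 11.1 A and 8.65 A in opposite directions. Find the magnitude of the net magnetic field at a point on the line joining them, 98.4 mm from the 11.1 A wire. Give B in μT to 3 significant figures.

Each long wire gives B = μ₀I/(2πd). Distances are d₁ = 0.0984 m and d₂ = 0.0346 m.
B₁ = 2.26×10⁻⁵ T, B₂ = 5.00×10⁻⁵ T.
Between antiparallel currents both contributions point the same way, so they add. B = B₁ + B₂ = 2.26×10⁻⁵ + 5.00×10⁻⁵ = 7.26×10⁻⁵ T.

B ≈ 72.6 μT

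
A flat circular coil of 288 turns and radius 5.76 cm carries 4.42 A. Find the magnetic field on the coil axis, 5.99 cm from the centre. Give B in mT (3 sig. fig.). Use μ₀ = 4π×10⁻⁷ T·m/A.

For an N-turn flat coil, B = Nμ₀IR²/[2(R²+z²)^(3/2)] with R = 0.0576 m, z = 0.0599 m.
B = 288 × 1.61×10⁻⁵ T = 4.62×10⁻³ T.

B ≈ 4.62 mT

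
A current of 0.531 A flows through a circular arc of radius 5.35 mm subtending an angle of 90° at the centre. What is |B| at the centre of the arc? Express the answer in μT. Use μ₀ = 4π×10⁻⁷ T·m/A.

B ≈ 15.6 μT

The Biot–Savart field of a circular arc at its centre is B = μ₀Iφ/(4πR), with φ = 1.571 rad.
B = (4π×10⁻⁷ × 0.531 × 1.571) / (4π × 0.00535) = 1.56×10⁻⁵ T.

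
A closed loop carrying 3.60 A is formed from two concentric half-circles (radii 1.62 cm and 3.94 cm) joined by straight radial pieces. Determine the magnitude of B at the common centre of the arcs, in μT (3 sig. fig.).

The radial connectors point toward the centre, so dl × r̂ = 0 and they contribute nothing.
Each semicircle gives μ₀I/(4R): inner arc 6.98×10⁻⁵ T, outer arc 2.87×10⁻⁵ T.
The two arcs carry current in opposite angular senses, so their fields oppose: B = |6.98×10⁻⁵ − 2.87×10⁻⁵| = 4.11×10⁻⁵ T.

B ≈ 41.1 μT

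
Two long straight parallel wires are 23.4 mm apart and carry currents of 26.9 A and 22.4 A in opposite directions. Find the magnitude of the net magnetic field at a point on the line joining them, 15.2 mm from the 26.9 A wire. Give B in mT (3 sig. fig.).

B ≈ 0.900 mT

Each long wire gives B = μ₀I/(2πd). Distances are d₁ = 0.0152 m and d₂ = 0.0082 m.
B₁ = 3.54×10⁻⁴ T, B₂ = 5.46×10⁻⁴ T.
Between antiparallel currents both contributions point the same way, so they add. B = B₁ + B₂ = 3.54×10⁻⁴ + 5.46×10⁻⁴ = 9.00×10⁻⁴ T.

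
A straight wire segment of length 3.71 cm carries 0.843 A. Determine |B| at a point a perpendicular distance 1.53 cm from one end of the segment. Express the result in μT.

B ≈ 5.09 μT

For a finite straight segment, B = (μ₀I/4πd)(sinθ₁ + sinθ₂), where θ₁, θ₂ are the angles from the perpendicular to each end.
The perpendicular foot is at one end, so the two end-offsets along the wire are 0 and L = 0.0371 m.
sinθ₁ = 0/√(0²+0.0153²) = 0.0000; sinθ₂ = 0.0371/√(0.0371²+0.0153²) = 0.9245.
B = (4π×10⁻⁷ × 0.843) / (4π × 0.0153) × (0.0000 + 0.9245) = 5.09×10⁻⁶ T.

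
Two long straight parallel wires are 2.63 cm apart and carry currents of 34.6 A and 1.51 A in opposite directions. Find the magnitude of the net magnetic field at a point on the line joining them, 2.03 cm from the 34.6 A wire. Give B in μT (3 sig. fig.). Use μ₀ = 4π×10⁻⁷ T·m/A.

Each long wire gives B = μ₀I/(2πd). Distances are d₁ = 0.0203 m and d₂ = 0.006 m.
B₁ = 3.41×10⁻⁴ T, B₂ = 5.03×10⁻⁵ T.
Between antiparallel currents both contributions point the same way, so they add. B = B₁ + B₂ = 3.41×10⁻⁴ + 5.03×10⁻⁵ = 3.91×10⁻⁴ T.

B ≈ 391 μT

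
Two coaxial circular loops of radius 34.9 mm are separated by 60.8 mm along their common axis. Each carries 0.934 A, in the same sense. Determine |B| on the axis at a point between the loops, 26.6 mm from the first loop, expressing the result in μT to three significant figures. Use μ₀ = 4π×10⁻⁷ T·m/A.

Each loop contributes B = μ₀IR²/[2(R²+z²)^(3/2)] on the axis, with z measured from that loop.
Loop 1 (z = 0.0266 m): B₁ = 8.46×10⁻⁶ T. Loop 2 (z = 0.0342 m): B₂ = 6.13×10⁻⁶ T.
The fields add: B = B₁ + B₂ = 1.46×10⁻⁵ T.

B ≈ 14.6 μT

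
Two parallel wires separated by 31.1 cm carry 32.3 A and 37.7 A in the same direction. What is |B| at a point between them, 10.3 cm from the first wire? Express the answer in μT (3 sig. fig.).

B ≈ 26.5 μT

Each long wire gives B = μ₀I/(2πd). Distances are d₁ = 0.103 m and d₂ = 0.208 m.
B₁ = 6.27×10⁻⁵ T, B₂ = 3.63×10⁻⁵ T.
Between parallel currents the two contributions point in opposite directions, so they subtract. B = |B₁ − B₂| = |6.27×10⁻⁵ − 3.63×10⁻⁵| = 2.65×10⁻⁵ T.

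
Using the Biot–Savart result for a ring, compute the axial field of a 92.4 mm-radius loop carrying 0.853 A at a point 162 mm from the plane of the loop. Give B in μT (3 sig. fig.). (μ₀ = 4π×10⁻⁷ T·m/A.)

B ≈ 0.705 μT

On the axis of a circular loop, B = μ₀IR² / [2(R²+z²)^(3/2)].
R² + z² = (0.0924)² + (0.162)² = 0.03478 m², and (R²+z²)^(3/2) = 6.49×10⁻³ m³.
B = (4π×10⁻⁷ × 0.853 × 0.008538) / (2 × 6.49×10⁻³) = 7.05×10⁻⁷ T.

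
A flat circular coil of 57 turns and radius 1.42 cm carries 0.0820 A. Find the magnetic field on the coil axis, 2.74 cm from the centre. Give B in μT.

For an N-turn flat coil, B = Nμ₀IR²/[2(R²+z²)^(3/2)] with R = 0.0142 m, z = 0.0274 m.
B = 57 × 3.53×10⁻⁷ T = 2.01×10⁻⁵ T.

B ≈ 20.1 μT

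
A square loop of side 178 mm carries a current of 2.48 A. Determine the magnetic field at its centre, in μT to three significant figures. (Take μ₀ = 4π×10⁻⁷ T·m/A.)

Each side is a finite straight segment at perpendicular distance d = a/(2 tan(π/4)) = 0.089 m from the centre, with end-angles ±π/4.
One side contributes B₁ = (μ₀I/4πd)·2 sin(π/4) = 3.94×10⁻⁶ T.
All 4 sides add in the same direction: B = 4 × 3.94×10⁻⁶ = 1.58×10⁻⁵ T.

B ≈ 15.8 μT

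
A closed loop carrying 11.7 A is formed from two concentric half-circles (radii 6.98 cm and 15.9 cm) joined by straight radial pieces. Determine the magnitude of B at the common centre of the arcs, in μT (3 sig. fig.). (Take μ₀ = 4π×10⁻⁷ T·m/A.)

The radial connectors point toward the centre, so dl × r̂ = 0 and they contribute nothing.
Each semicircle gives μ₀I/(4R): inner arc 5.27×10⁻⁵ T, outer arc 2.31×10⁻⁵ T.
The two arcs carry current in opposite angular senses, so their fields oppose: B = |5.27×10⁻⁵ − 2.31×10⁻⁵| = 2.95×10⁻⁵ T.

B ≈ 29.5 μT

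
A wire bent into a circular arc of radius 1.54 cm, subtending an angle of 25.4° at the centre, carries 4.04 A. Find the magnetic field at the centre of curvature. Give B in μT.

B ≈ 11.6 μT

The Biot–Savart field of a circular arc at its centre is B = μ₀Iφ/(4πR), with φ = 0.4433 rad.
B = (4π×10⁻⁷ × 4.04 × 0.4433) / (4π × 0.0154) = 1.16×10⁻⁵ T.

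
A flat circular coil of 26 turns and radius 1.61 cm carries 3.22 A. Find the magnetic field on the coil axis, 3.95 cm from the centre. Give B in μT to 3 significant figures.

For an N-turn flat coil, B = Nμ₀IR²/[2(R²+z²)^(3/2)] with R = 0.0161 m, z = 0.0395 m.
B = 26 × 6.76×10⁻⁶ T = 1.76×10⁻⁴ T.

B ≈ 176 μT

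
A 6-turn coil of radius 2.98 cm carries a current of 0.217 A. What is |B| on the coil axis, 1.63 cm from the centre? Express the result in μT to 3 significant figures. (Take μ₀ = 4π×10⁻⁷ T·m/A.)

For an N-turn flat coil, B = Nμ₀IR²/[2(R²+z²)^(3/2)] with R = 0.0298 m, z = 0.0163 m.
B = 6 × 3.09×10⁻⁶ T = 1.85×10⁻⁵ T.

B ≈ 18.5 μT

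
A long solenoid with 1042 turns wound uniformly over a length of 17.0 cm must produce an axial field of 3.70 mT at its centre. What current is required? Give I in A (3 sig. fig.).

Inside a long solenoid B = μ₀nI with n = 6129 m⁻¹, so I = B/(μ₀n).
I = 3.70×10⁻³ / (4π×10⁻⁷ × 6129) = 0.480 A.

I ≈ 0.480 A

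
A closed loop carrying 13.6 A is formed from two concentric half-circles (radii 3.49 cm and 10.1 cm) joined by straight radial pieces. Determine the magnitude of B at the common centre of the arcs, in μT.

B ≈ 80.1 μT

The radial connectors point toward the centre, so dl × r̂ = 0 and they contribute nothing.
Each semicircle gives μ₀I/(4R): inner arc 1.22×10⁻⁴ T, outer arc 4.23×10⁻⁵ T.
The two arcs carry current in opposite angular senses, so their fields oppose: B = |1.22×10⁻⁴ − 4.23×10⁻⁵| = 8.01×10⁻⁵ T.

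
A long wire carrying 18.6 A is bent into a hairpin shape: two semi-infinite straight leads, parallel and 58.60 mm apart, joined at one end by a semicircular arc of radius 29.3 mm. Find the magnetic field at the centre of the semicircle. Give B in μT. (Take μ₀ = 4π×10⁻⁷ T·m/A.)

The semicircular arc contributes B_arc = μ₀I·π/(4πR) = μ₀I/(4R) = 1.99×10⁻⁴ T.
Each semi-infinite lead is at perpendicular distance R = 0.0293 m from the centre, with the perpendicular foot at its near end, so it contributes μ₀I/(4πR); both point the same way, together 1.27×10⁻⁴ T.
Arc and leads all point the same direction: B = 1.99×10⁻⁴ + 1.27×10⁻⁴ = 3.26×10⁻⁴ T.

B ≈ 326 μT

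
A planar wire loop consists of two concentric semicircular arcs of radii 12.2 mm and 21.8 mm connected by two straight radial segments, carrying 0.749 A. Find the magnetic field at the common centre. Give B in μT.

B ≈ 8.49 μT

The radial connectors point toward the centre, so dl × r̂ = 0 and they contribute nothing.
Each semicircle gives μ₀I/(4R): inner arc 1.93×10⁻⁵ T, outer arc 1.08×10⁻⁵ T.
The two arcs carry current in opposite angular senses, so their fields oppose: B = |1.93×10⁻⁵ − 1.08×10⁻⁵| = 8.49×10⁻⁶ T.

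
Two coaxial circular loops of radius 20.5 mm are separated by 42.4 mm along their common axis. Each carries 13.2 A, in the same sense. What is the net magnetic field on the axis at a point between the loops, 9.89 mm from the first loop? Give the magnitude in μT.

Each loop contributes B = μ₀IR²/[2(R²+z²)^(3/2)] on the axis, with z measured from that loop.
Loop 1 (z = 0.00989 m): B₁ = 2.96×10⁻⁴ T. Loop 2 (z = 0.03251 m): B₂ = 6.14×10⁻⁵ T.
The fields add: B = B₁ + B₂ = 3.57×10⁻⁴ T.

B ≈ 357 μT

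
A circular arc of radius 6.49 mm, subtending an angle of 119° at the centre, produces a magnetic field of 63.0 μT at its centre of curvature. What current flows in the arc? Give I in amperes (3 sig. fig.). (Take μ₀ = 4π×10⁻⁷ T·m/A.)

For a circular arc, B = μ₀Iφ/(4πR) with φ in radians; here φ = 2.077 rad.
So I = 4πRB/(μ₀φ) = 4π × 0.00649 × 6.30×10⁻⁵ / (4π×10⁻⁷ × 2.077) = 1.97 A.

I ≈ 1.97 A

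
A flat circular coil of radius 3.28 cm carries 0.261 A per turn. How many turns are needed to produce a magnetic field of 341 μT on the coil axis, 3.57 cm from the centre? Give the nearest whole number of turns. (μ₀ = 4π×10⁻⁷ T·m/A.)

For an N-turn coil, B = Nμ₀IR²/[2(R²+z²)^(3/2)]. A single turn gives B₁ = 1.55×10⁻⁶ T with R = 0.0328 m, z = 0.0357 m.
N = B/B₁ = 3.41×10⁻⁴ / 1.55×10⁻⁶ = 220.23.

N = 220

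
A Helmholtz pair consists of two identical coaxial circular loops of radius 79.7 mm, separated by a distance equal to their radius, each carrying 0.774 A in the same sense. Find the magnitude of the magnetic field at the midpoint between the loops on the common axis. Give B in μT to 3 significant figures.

Each loop contributes B = μ₀IR²/[2(R²+z²)^(3/2)] on the axis, with z measured from that loop.
Loop 1 (z = 0.03985 m): B₁ = 4.37×10⁻⁶ T. Loop 2 (z = 0.03985 m): B₂ = 4.37×10⁻⁶ T.
The fields add: B = B₁ + B₂ = 8.73×10⁻⁶ T.

B ≈ 8.73 μT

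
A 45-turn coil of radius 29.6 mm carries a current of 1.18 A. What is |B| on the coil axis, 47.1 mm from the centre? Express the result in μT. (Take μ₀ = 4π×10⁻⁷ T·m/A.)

B ≈ 170 μT

For an N-turn flat coil, B = Nμ₀IR²/[2(R²+z²)^(3/2)] with R = 0.0296 m, z = 0.0471 m.
B = 45 × 3.77×10⁻⁶ T = 1.70×10⁻⁴ T.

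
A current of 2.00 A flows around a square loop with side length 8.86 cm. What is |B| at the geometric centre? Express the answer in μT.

B ≈ 25.5 μT

Each side is a finite straight segment at perpendicular distance d = a/(2 tan(π/4)) = 0.0443 m from the centre, with end-angles ±π/4.
One side contributes B₁ = (μ₀I/4πd)·2 sin(π/4) = 6.38×10⁻⁶ T.
All 4 sides add in the same direction: B = 4 × 6.38×10⁻⁶ = 2.55×10⁻⁵ T.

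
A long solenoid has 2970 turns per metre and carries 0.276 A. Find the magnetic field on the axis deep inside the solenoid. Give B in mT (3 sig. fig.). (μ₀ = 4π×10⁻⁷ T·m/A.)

B ≈ 1.03 mT

Inside a long solenoid, B = μ₀nI with n = 2970 turns/m.
B = 4π×10⁻⁷ × 2970 × 0.276 = 1.03×10⁻³ T.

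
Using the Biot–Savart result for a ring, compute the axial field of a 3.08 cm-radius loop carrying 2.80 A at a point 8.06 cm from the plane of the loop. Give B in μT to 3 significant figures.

On the axis of a circular loop, B = μ₀IR² / [2(R²+z²)^(3/2)].
R² + z² = (0.0308)² + (0.0806)² = 0.007445 m², and (R²+z²)^(3/2) = 6.42×10⁻⁴ m³.
B = (4π×10⁻⁷ × 2.80 × 0.0009486) / (2 × 6.42×10⁻⁴) = 2.60×10⁻⁶ T.

B ≈ 2.60 μT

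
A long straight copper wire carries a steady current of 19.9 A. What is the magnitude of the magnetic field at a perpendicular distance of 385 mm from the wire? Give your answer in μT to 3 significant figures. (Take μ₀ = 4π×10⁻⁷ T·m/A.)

For an infinitely long straight wire, B = μ₀I/(2πd).
B = (4π×10⁻⁷ × 19.9) / (2π × 0.385) = 1.03×10⁻⁵ T.

B ≈ 10.3 μT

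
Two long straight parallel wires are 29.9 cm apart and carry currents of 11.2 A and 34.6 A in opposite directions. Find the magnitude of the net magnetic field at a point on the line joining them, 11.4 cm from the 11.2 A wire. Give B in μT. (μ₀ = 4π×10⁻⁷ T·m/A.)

B ≈ 57.1 μT

Each long wire gives B = μ₀I/(2πd). Distances are d₁ = 0.114 m and d₂ = 0.185 m.
B₁ = 1.96×10⁻⁵ T, B₂ = 3.74×10⁻⁵ T.
Between antiparallel currents both contributions point the same way, so they add. B = B₁ + B₂ = 1.96×10⁻⁵ + 3.74×10⁻⁵ = 5.71×10⁻⁵ T.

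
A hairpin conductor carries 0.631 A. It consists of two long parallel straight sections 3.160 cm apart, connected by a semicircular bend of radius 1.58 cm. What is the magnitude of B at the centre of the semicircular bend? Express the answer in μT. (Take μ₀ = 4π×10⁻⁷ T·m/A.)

B ≈ 20.5 μT

The semicircular arc contributes B_arc = μ₀I·π/(4πR) = μ₀I/(4R) = 1.25×10⁻⁵ T.
Each semi-infinite lead is at perpendicular distance R = 0.0158 m from the centre, with the perpendicular foot at its near end, so it contributes μ₀I/(4πR); both point the same way, together 7.99×10⁻⁶ T.
Arc and leads all point the same direction: B = 1.25×10⁻⁵ + 7.99×10⁻⁶ = 2.05×10⁻⁵ T.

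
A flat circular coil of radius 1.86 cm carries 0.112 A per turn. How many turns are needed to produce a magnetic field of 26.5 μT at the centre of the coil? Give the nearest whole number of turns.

N = 7

For an N-turn coil, B = Nμ₀I/(2R). A single turn gives B₁ = 3.78×10⁻⁶ T with R = 0.0186 m.
N = B/B₁ = 2.65×10⁻⁵ / 3.78×10⁻⁶ = 7.00.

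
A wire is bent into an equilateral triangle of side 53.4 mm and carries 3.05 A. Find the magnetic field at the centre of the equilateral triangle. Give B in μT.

B ≈ 103 μT

Each side is a finite straight segment at perpendicular distance d = a/(2 tan(π/3)) = 0.01542 m from the centre, with end-angles ±π/3.
One side contributes B₁ = (μ₀I/4πd)·2 sin(π/3) = 3.43×10⁻⁵ T.
All 3 sides add in the same direction: B = 3 × 3.43×10⁻⁵ = 1.03×10⁻⁴ T.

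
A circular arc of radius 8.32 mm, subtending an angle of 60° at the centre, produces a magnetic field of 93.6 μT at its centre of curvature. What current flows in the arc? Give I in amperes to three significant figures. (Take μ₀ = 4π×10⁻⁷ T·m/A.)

For a circular arc, B = μ₀Iφ/(4πR) with φ in radians; here φ = 1.047 rad.
So I = 4πRB/(μ₀φ) = 4π × 0.00832 × 9.36×10⁻⁵ / (4π×10⁻⁷ × 1.047) = 7.44 A.

I ≈ 7.44 A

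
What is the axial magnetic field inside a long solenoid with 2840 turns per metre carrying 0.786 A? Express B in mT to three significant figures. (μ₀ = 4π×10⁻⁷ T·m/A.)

B ≈ 2.81 mT

Inside a long solenoid, B = μ₀nI with n = 2840 turns/m.
B = 4π×10⁻⁷ × 2840 × 0.786 = 2.81×10⁻³ T.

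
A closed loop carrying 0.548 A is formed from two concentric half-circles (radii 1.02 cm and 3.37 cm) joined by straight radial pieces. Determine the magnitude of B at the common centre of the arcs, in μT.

The radial connectors point toward the centre, so dl × r̂ = 0 and they contribute nothing.
Each semicircle gives μ₀I/(4R): inner arc 1.69×10⁻⁵ T, outer arc 5.11×10⁻⁶ T.
The two arcs carry current in opposite angular senses, so their fields oppose: B = |1.69×10⁻⁵ − 5.11×10⁻⁶| = 1.18×10⁻⁵ T.

B ≈ 11.8 μT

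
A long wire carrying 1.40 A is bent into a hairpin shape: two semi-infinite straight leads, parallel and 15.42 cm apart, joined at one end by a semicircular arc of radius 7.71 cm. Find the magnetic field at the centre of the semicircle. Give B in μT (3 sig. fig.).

The semicircular arc contributes B_arc = μ₀I·π/(4πR) = μ₀I/(4R) = 5.70×10⁻⁶ T.
Each semi-infinite lead is at perpendicular distance R = 0.0771 m from the centre, with the perpendicular foot at its near end, so it contributes μ₀I/(4πR); both point the same way, together 3.63×10⁻⁶ T.
Arc and leads all point the same direction: B = 5.70×10⁻⁶ + 3.63×10⁻⁶ = 9.34×10⁻⁶ T.

B ≈ 9.34 μT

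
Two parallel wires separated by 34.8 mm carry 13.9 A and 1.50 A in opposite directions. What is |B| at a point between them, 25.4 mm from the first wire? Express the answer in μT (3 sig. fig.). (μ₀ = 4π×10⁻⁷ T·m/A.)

B ≈ 141 μT

Each long wire gives B = μ₀I/(2πd). Distances are d₁ = 0.0254 m and d₂ = 0.0094 m.
B₁ = 1.09×10⁻⁴ T, B₂ = 3.19×10⁻⁵ T.
Between antiparallel currents both contributions point the same way, so they add. B = B₁ + B₂ = 1.09×10⁻⁴ + 3.19×10⁻⁵ = 1.41×10⁻⁴ T.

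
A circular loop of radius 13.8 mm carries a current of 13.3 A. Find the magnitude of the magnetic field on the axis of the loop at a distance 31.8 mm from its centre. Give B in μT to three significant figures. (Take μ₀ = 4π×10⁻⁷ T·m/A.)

B ≈ 38.2 μT

On the axis of a circular loop, B = μ₀IR² / [2(R²+z²)^(3/2)].
R² + z² = (0.0138)² + (0.0318)² = 0.001202 m², and (R²+z²)^(3/2) = 4.17×10⁻⁵ m³.
B = (4π×10⁻⁷ × 13.3 × 0.0001904) / (2 × 4.17×10⁻⁵) = 3.82×10⁻⁵ T.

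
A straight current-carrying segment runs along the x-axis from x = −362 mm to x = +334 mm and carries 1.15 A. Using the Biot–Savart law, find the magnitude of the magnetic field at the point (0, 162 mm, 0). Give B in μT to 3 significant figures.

For a finite straight segment, B = (μ₀I/4πd)(sinθ₁ + sinθ₂), where θ₁, θ₂ are the angles from the perpendicular to each end.
The perpendicular distance is d = 0.162 m; the end-offsets along the wire are a = 0.362 m and b = 0.334 m.
sinθ₁ = 0.362/√(0.362²+0.162²) = 0.9128; sinθ₂ = 0.334/√(0.334²+0.162²) = 0.8998.
B = (4π×10⁻⁷ × 1.15) / (4π × 0.162) × (0.9128 + 0.8998) = 1.29×10⁻⁶ T.

B ≈ 1.29 μT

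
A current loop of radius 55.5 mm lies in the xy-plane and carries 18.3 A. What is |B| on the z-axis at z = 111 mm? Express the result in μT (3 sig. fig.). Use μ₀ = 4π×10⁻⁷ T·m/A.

B ≈ 18.5 μT

On the axis of a circular loop, B = μ₀IR² / [2(R²+z²)^(3/2)].
R² + z² = (0.0555)² + (0.111)² = 0.0154 m², and (R²+z²)^(3/2) = 1.91×10⁻³ m³.
B = (4π×10⁻⁷ × 18.3 × 0.00308) / (2 × 1.91×10⁻³) = 1.85×10⁻⁵ T.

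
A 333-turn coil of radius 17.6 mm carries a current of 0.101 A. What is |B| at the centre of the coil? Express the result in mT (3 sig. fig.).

B ≈ 1.20 mT

For an N-turn flat coil, B = Nμ₀I/(2R) with R = 0.0176 m.
B = 333 × 3.61×10⁻⁶ T = 1.20×10⁻³ T.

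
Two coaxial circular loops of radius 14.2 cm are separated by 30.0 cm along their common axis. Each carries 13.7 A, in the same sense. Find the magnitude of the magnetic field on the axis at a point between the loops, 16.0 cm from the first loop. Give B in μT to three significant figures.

Each loop contributes B = μ₀IR²/[2(R²+z²)^(3/2)] on the axis, with z measured from that loop.
Loop 1 (z = 0.16 m): B₁ = 1.77×10⁻⁵ T. Loop 2 (z = 0.14 m): B₂ = 2.19×10⁻⁵ T.
The fields add: B = B₁ + B₂ = 3.96×10⁻⁵ T.

B ≈ 39.6 μT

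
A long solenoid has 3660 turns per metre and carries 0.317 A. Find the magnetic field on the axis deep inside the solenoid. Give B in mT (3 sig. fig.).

Inside a long solenoid, B = μ₀nI with n = 3660 turns/m.
B = 4π×10⁻⁷ × 3660 × 0.317 = 1.46×10⁻³ T.

B ≈ 1.46 mT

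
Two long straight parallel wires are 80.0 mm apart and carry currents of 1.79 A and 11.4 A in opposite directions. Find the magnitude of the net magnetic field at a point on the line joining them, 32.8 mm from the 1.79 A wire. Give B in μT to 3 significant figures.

B ≈ 59.2 μT

Each long wire gives B = μ₀I/(2πd). Distances are d₁ = 0.0328 m and d₂ = 0.0472 m.
B₁ = 1.09×10⁻⁵ T, B₂ = 4.83×10⁻⁵ T.
Between antiparallel currents both contributions point the same way, so they add. B = B₁ + B₂ = 1.09×10⁻⁵ + 4.83×10⁻⁵ = 5.92×10⁻⁵ T.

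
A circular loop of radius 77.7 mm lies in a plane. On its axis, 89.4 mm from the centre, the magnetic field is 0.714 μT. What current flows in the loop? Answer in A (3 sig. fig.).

I ≈ 0.313 A

On the axis of a loop, B = μ₀IR²/[2(R²+z²)^(3/2)], so I = 2B(R²+z²)^(3/2)/(μ₀R²).
R² + z² = 0.006037 + 0.007992 = 0.01403 m²; raised to 3/2 gives 1.66×10⁻³ m³.
I = 2 × 7.14×10⁻⁷ × 1.66×10⁻³ / (1.26×10⁻⁶ × 0.006037) = 0.313 A.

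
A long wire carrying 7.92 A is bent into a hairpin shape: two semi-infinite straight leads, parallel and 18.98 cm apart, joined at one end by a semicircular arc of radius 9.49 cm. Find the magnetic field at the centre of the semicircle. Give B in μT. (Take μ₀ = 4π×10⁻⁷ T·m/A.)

The semicircular arc contributes B_arc = μ₀I·π/(4πR) = μ₀I/(4R) = 2.62×10⁻⁵ T.
Each semi-infinite lead is at perpendicular distance R = 0.0949 m from the centre, with the perpendicular foot at its near end, so it contributes μ₀I/(4πR); both point the same way, together 1.67×10⁻⁵ T.
Arc and leads all point the same direction: B = 2.62×10⁻⁵ + 1.67×10⁻⁵ = 4.29×10⁻⁵ T.

B ≈ 42.9 μT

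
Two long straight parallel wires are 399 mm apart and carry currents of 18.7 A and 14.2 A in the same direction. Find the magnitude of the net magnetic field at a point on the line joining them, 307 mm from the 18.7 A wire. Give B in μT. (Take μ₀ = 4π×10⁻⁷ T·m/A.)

Each long wire gives B = μ₀I/(2πd). Distances are d₁ = 0.307 m and d₂ = 0.092 m.
B₁ = 1.22×10⁻⁵ T, B₂ = 3.09×10⁻⁵ T.
Between parallel currents the two contributions point in opposite directions, so they subtract. B = |B₁ − B₂| = |1.22×10⁻⁵ − 3.09×10⁻⁵| = 1.87×10⁻⁵ T.

B ≈ 18.7 μT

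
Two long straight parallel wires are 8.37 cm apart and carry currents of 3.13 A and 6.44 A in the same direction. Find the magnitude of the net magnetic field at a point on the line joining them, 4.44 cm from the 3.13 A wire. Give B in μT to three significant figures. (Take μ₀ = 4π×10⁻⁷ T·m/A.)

Each long wire gives B = μ₀I/(2πd). Distances are d₁ = 0.0444 m and d₂ = 0.0393 m.
B₁ = 1.41×10⁻⁵ T, B₂ = 3.28×10⁻⁵ T.
Between parallel currents the two contributions point in opposite directions, so they subtract. B = |B₁ − B₂| = |1.41×10⁻⁵ − 3.28×10⁻⁵| = 1.87×10⁻⁵ T.

B ≈ 18.7 μT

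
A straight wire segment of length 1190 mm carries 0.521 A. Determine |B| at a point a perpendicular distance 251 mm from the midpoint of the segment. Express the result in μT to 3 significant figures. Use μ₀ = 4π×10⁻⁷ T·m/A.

For a finite straight segment, B = (μ₀I/4πd)(sinθ₁ + sinθ₂), where θ₁, θ₂ are the angles from the perpendicular to each end.
The perpendicular from the point meets the wire at its midpoint, so each end is L/2 = 0.595 m away along the wire.
sinθ₁ = 0.595/√(0.595²+0.251²) = 0.9214; sinθ₂ = 0.595/√(0.595²+0.251²) = 0.9214.
B = (4π×10⁻⁷ × 0.521) / (4π × 0.251) × (0.9214 + 0.9214) = 3.82×10⁻⁷ T.

B ≈ 0.382 μT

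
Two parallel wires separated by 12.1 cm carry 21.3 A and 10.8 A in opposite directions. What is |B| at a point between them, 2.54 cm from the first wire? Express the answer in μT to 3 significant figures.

B ≈ 190 μT

Each long wire gives B = μ₀I/(2πd). Distances are d₁ = 0.0254 m and d₂ = 0.0956 m.
B₁ = 1.68×10⁻⁴ T, B₂ = 2.26×10⁻⁵ T.
Between antiparallel currents both contributions point the same way, so they add. B = B₁ + B₂ = 1.68×10⁻⁴ + 2.26×10⁻⁵ = 1.90×10⁻⁴ T.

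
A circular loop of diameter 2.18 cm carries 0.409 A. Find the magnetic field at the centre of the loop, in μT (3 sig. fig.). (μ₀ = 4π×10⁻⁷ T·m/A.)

B ≈ 23.6 μT

At the centre of a circular loop the Biot–Savart law gives B = μ₀I/(2R) (so R = 0.0109 m).
B = (4π×10⁻⁷ × 0.409) / (2 × 0.0109) = 2.36×10⁻⁵ T.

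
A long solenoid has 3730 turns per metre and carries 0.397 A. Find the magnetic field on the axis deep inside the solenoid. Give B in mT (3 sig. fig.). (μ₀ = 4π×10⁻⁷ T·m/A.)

B ≈ 1.86 mT

Inside a long solenoid, B = μ₀nI with n = 3730 turns/m.
B = 4π×10⁻⁷ × 3730 × 0.397 = 1.86×10⁻³ T.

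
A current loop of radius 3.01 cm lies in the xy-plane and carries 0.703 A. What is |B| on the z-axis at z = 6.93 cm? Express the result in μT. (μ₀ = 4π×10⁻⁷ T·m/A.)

On the axis of a circular loop, B = μ₀IR² / [2(R²+z²)^(3/2)].
R² + z² = (0.0301)² + (0.0693)² = 0.005709 m², and (R²+z²)^(3/2) = 4.31×10⁻⁴ m³.
B = (4π×10⁻⁷ × 0.703 × 0.000906) / (2 × 4.31×10⁻⁴) = 9.28×10⁻⁷ T.

B ≈ 0.928 μT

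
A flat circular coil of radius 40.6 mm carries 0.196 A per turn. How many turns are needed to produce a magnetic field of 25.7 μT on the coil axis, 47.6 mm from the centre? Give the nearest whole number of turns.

N = 31

For an N-turn coil, B = Nμ₀IR²/[2(R²+z²)^(3/2)]. A single turn gives B₁ = 8.29×10⁻⁷ T with R = 0.0406 m, z = 0.0476 m.
N = B/B₁ = 2.57×10⁻⁵ / 8.29×10⁻⁷ = 31.00.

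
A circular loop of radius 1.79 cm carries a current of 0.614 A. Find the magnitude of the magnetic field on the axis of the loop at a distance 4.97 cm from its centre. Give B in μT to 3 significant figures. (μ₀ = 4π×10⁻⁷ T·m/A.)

B ≈ 0.839 μT

On the axis of a circular loop, B = μ₀IR² / [2(R²+z²)^(3/2)].
R² + z² = (0.0179)² + (0.0497)² = 0.002791 m², and (R²+z²)^(3/2) = 1.47×10⁻⁴ m³.
B = (4π×10⁻⁷ × 0.614 × 0.0003204) / (2 × 1.47×10⁻⁴) = 8.39×10⁻⁷ T.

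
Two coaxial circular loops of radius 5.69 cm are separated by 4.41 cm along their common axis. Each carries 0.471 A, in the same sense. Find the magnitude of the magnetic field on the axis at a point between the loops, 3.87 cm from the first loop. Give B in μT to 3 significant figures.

Each loop contributes B = μ₀IR²/[2(R²+z²)^(3/2)] on the axis, with z measured from that loop.
Loop 1 (z = 0.0387 m): B₁ = 2.94×10⁻⁶ T. Loop 2 (z = 0.0054 m): B₂ = 5.13×10⁻⁶ T.
The fields add: B = B₁ + B₂ = 8.07×10⁻⁶ T.

B ≈ 8.07 μT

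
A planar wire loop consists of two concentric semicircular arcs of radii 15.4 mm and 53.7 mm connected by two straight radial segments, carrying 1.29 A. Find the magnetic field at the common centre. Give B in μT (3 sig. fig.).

B ≈ 18.8 μT

The radial connectors point toward the centre, so dl × r̂ = 0 and they contribute nothing.
Each semicircle gives μ₀I/(4R): inner arc 2.63×10⁻⁵ T, outer arc 7.55×10⁻⁶ T.
The two arcs carry current in opposite angular senses, so their fields oppose: B = |2.63×10⁻⁵ − 7.55×10⁻⁶| = 1.88×10⁻⁵ T.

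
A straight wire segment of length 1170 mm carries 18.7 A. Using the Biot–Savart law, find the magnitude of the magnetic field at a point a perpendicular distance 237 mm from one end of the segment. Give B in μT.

B ≈ 7.73 μT

For a finite straight segment, B = (μ₀I/4πd)(sinθ₁ + sinθ₂), where θ₁, θ₂ are the angles from the perpendicular to each end.
The perpendicular foot is at one end, so the two end-offsets along the wire are 0 and L = 1.17 m.
sinθ₁ = 0/√(0²+0.237²) = 0.0000; sinθ₂ = 1.17/√(1.17²+0.237²) = 0.9801.
B = (4π×10⁻⁷ × 18.7) / (4π × 0.237) × (0.0000 + 0.9801) = 7.73×10⁻⁶ T.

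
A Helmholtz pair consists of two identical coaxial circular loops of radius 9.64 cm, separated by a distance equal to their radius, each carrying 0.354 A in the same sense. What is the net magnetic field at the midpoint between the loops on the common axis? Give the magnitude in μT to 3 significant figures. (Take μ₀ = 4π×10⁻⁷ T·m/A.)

Each loop contributes B = μ₀IR²/[2(R²+z²)^(3/2)] on the axis, with z measured from that loop.
Loop 1 (z = 0.0482 m): B₁ = 1.65×10⁻⁶ T. Loop 2 (z = 0.0482 m): B₂ = 1.65×10⁻⁶ T.
The fields add: B = B₁ + B₂ = 3.30×10⁻⁶ T.

B ≈ 3.30 μT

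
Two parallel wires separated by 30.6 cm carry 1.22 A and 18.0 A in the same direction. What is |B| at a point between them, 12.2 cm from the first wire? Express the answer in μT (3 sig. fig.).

Each long wire gives B = μ₀I/(2πd). Distances are d₁ = 0.122 m and d₂ = 0.184 m.
B₁ = 2.00×10⁻⁶ T, B₂ = 1.96×10⁻⁵ T.
Between parallel currents the two contributions point in opposite directions, so they subtract. B = |B₁ − B₂| = |2.00×10⁻⁶ − 1.96×10⁻⁵| = 1.76×10⁻⁵ T.

B ≈ 17.6 μT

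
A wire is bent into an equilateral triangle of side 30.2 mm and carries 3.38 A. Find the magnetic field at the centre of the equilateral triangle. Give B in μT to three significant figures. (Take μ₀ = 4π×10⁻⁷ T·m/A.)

Each side is a finite straight segment at perpendicular distance d = a/(2 tan(π/3)) = 0.008718 m from the centre, with end-angles ±π/3.
One side contributes B₁ = (μ₀I/4πd)·2 sin(π/3) = 6.72×10⁻⁵ T.
All 3 sides add in the same direction: B = 3 × 6.72×10⁻⁵ = 2.01×10⁻⁴ T.

B ≈ 201 μT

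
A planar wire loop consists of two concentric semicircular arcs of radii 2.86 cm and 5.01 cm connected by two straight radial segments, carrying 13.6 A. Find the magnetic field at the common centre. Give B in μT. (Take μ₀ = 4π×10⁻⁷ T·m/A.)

The radial connectors point toward the centre, so dl × r̂ = 0 and they contribute nothing.
Each semicircle gives μ₀I/(4R): inner arc 1.49×10⁻⁴ T, outer arc 8.53×10⁻⁵ T.
The two arcs carry current in opposite angular senses, so their fields oppose: B = |1.49×10⁻⁴ − 8.53×10⁻⁵| = 6.41×10⁻⁵ T.

B ≈ 64.1 μT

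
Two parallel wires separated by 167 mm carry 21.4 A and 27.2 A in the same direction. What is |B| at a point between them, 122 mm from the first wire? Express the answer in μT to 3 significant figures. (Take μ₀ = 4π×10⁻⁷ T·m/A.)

B ≈ 85.8 μT

Each long wire gives B = μ₀I/(2πd). Distances are d₁ = 0.122 m and d₂ = 0.045 m.
B₁ = 3.51×10⁻⁵ T, B₂ = 1.21×10⁻⁴ T.
Between parallel currents the two contributions point in opposite directions, so they subtract. B = |B₁ − B₂| = |3.51×10⁻⁵ − 1.21×10⁻⁴| = 8.58×10⁻⁵ T.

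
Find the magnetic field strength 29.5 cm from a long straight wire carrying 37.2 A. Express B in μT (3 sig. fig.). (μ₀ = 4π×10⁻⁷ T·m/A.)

B ≈ 25.2 μT

For an infinitely long straight wire, B = μ₀I/(2πd).
B = (4π×10⁻⁷ × 37.2) / (2π × 0.295) = 2.52×10⁻⁵ T.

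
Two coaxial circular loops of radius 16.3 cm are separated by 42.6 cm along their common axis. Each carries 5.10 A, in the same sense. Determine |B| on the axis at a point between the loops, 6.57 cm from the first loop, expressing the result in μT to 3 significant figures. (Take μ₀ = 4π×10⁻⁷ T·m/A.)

Each loop contributes B = μ₀IR²/[2(R²+z²)^(3/2)] on the axis, with z measured from that loop.
Loop 1 (z = 0.0657 m): B₁ = 1.57×10⁻⁵ T. Loop 2 (z = 0.3603 m): B₂ = 1.38×10⁻⁶ T.
The fields add: B = B₁ + B₂ = 1.71×10⁻⁵ T.

B ≈ 17.1 μT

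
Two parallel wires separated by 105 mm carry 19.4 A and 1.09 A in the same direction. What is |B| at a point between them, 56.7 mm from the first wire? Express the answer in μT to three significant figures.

Each long wire gives B = μ₀I/(2πd). Distances are d₁ = 0.0567 m and d₂ = 0.0483 m.
B₁ = 6.84×10⁻⁵ T, B₂ = 4.51×10⁻⁶ T.
Between parallel currents the two contributions point in opposite directions, so they subtract. B = |B₁ − B₂| = |6.84×10⁻⁵ − 4.51×10⁻⁶| = 6.39×10⁻⁵ T.

B ≈ 63.9 μT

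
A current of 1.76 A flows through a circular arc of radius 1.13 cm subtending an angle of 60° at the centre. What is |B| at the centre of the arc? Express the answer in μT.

The Biot–Savart field of a circular arc at its centre is B = μ₀Iφ/(4πR), with φ = 1.047 rad.
B = (4π×10⁻⁷ × 1.76 × 1.047) / (4π × 0.0113) = 1.63×10⁻⁵ T.

B ≈ 16.3 μT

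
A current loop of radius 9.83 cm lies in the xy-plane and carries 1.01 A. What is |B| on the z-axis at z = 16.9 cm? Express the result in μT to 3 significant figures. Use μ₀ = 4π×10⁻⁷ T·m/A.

On the axis of a circular loop, B = μ₀IR² / [2(R²+z²)^(3/2)].
R² + z² = (0.0983)² + (0.169)² = 0.03822 m², and (R²+z²)^(3/2) = 7.47×10⁻³ m³.
B = (4π×10⁻⁷ × 1.01 × 0.009663) / (2 × 7.47×10⁻³) = 8.21×10⁻⁷ T.

B ≈ 0.821 μT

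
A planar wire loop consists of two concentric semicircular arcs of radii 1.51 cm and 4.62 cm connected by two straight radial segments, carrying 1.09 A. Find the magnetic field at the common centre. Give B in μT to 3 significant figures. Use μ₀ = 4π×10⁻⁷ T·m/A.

The radial connectors point toward the centre, so dl × r̂ = 0 and they contribute nothing.
Each semicircle gives μ₀I/(4R): inner arc 2.27×10⁻⁵ T, outer arc 7.41×10⁻⁶ T.
The two arcs carry current in opposite angular senses, so their fields oppose: B = |2.27×10⁻⁵ − 7.41×10⁻⁶| = 1.53×10⁻⁵ T.

B ≈ 15.3 μT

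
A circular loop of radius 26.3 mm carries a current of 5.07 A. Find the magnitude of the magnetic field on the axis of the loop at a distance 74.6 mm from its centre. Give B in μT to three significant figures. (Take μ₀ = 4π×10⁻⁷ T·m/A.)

On the axis of a circular loop, B = μ₀IR² / [2(R²+z²)^(3/2)].
R² + z² = (0.0263)² + (0.0746)² = 0.006257 m², and (R²+z²)^(3/2) = 4.95×10⁻⁴ m³.
B = (4π×10⁻⁷ × 5.07 × 0.0006917) / (2 × 4.95×10⁻⁴) = 4.45×10⁻⁶ T.

B ≈ 4.45 μT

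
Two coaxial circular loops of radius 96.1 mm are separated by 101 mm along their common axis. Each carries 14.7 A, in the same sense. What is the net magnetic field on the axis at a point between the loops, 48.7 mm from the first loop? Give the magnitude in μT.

B ≈ 133 μT

Each loop contributes B = μ₀IR²/[2(R²+z²)^(3/2)] on the axis, with z measured from that loop.
Loop 1 (z = 0.0487 m): B₁ = 6.82×10⁻⁵ T. Loop 2 (z = 0.0523 m): B₂ = 6.51×10⁻⁵ T.
The fields add: B = B₁ + B₂ = 1.33×10⁻⁴ T.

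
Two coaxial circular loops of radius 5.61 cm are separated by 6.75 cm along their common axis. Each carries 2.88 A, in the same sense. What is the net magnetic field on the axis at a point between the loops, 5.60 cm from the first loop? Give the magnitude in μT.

B ≈ 41.8 μT

Each loop contributes B = μ₀IR²/[2(R²+z²)^(3/2)] on the axis, with z measured from that loop.
Loop 1 (z = 0.056 m): B₁ = 1.14×10⁻⁵ T. Loop 2 (z = 0.0115 m): B₂ = 3.03×10⁻⁵ T.
The fields add: B = B₁ + B₂ = 4.18×10⁻⁵ T.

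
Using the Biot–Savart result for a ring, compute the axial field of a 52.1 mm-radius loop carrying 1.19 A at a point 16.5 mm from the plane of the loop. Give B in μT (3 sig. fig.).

On the axis of a circular loop, B = μ₀IR² / [2(R²+z²)^(3/2)].
R² + z² = (0.0521)² + (0.0165)² = 0.002987 m², and (R²+z²)^(3/2) = 1.63×10⁻⁴ m³.
B = (4π×10⁻⁷ × 1.19 × 0.002714) / (2 × 1.63×10⁻⁴) = 1.24×10⁻⁵ T.

B ≈ 12.4 μT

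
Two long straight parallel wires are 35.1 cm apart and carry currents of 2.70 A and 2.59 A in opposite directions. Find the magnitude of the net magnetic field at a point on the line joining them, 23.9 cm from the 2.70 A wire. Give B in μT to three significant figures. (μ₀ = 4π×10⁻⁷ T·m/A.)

Each long wire gives B = μ₀I/(2πd). Distances are d₁ = 0.239 m and d₂ = 0.112 m.
B₁ = 2.26×10⁻⁶ T, B₂ = 4.62×10⁻⁶ T.
Between antiparallel currents both contributions point the same way, so they add. B = B₁ + B₂ = 2.26×10⁻⁶ + 4.62×10⁻⁶ = 6.88×10⁻⁶ T.

B ≈ 6.88 μT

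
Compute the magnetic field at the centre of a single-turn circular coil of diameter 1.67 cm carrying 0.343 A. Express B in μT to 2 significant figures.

B ≈ 26 μT

At the centre of a circular loop the Biot–Savart law gives B = μ₀I/(2R) (so R = 0.00835 m).
B = (4π×10⁻⁷ × 0.343) / (2 × 0.00835) = 2.58×10⁻⁵ T.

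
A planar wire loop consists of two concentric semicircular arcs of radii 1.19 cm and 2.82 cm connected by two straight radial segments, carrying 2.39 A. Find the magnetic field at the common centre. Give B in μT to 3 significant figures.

The radial connectors point toward the centre, so dl × r̂ = 0 and they contribute nothing.
Each semicircle gives μ₀I/(4R): inner arc 6.31×10⁻⁵ T, outer arc 2.66×10⁻⁵ T.
The two arcs carry current in opposite angular senses, so their fields oppose: B = |6.31×10⁻⁵ − 2.66×10⁻⁵| = 3.65×10⁻⁵ T.

B ≈ 36.5 μT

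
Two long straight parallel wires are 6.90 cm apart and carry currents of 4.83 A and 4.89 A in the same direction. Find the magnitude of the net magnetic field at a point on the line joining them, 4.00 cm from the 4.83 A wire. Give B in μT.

Each long wire gives B = μ₀I/(2πd). Distances are d₁ = 0.04 m and d₂ = 0.029 m.
B₁ = 2.42×10⁻⁵ T, B₂ = 3.37×10⁻⁵ T.
Between parallel currents the two contributions point in opposite directions, so they subtract. B = |B₁ − B₂| = |2.42×10⁻⁵ − 3.37×10⁻⁵| = 9.57×10⁻⁶ T.

B ≈ 9.57 μT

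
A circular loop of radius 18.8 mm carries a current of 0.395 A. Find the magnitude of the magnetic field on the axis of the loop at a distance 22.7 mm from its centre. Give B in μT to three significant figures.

B ≈ 3.43 μT

On the axis of a circular loop, B = μ₀IR² / [2(R²+z²)^(3/2)].
R² + z² = (0.0188)² + (0.0227)² = 0.0008687 m², and (R²+z²)^(3/2) = 2.56×10⁻⁵ m³.
B = (4π×10⁻⁷ × 0.395 × 0.0003534) / (2 × 2.56×10⁻⁵) = 3.43×10⁻⁶ T.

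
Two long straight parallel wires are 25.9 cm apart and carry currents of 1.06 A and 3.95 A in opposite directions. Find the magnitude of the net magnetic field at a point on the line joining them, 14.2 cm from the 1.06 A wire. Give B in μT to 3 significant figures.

Each long wire gives B = μ₀I/(2πd). Distances are d₁ = 0.142 m and d₂ = 0.117 m.
B₁ = 1.49×10⁻⁶ T, B₂ = 6.75×10⁻⁶ T.
Between antiparallel currents both contributions point the same way, so they add. B = B₁ + B₂ = 1.49×10⁻⁶ + 6.75×10⁻⁶ = 8.25×10⁻⁶ T.

B ≈ 8.25 μT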